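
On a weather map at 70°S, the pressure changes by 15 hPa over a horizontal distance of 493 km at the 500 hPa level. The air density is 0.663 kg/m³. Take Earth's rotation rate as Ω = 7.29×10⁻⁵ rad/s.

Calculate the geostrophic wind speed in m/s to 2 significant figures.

Coriolis parameter at 70°S:
f = 2Ω sin φ = 2 × 7.29×10⁻⁵ × sin 70° = 1.37×10⁻⁴ s⁻¹
Pressure gradient: |∂P/∂n| = 1500 Pa / 493000 m = 3.04×10⁻³ Pa/m
Geostrophic balance (pressure-gradient force = Coriolis force):
V_g = (1/(fρ)) |∂P/∂n| = 3.04×10⁻³ / (1.37×10⁻⁴ × 0.663) = 33.5 m/s

33 m/s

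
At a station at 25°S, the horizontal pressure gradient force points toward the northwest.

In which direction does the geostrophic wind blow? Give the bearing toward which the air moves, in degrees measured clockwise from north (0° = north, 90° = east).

The pressure-gradient force points toward the northwest (bearing 315°).
Geostrophic balance: in the Southern Hemisphere the Coriolis force deflects motion to the left, so the geostrophic wind blows 90° to the left of the pressure-gradient force (low pressure on the right).
Rotating 315° by 90° counterclockwise gives 225° — the wind blows toward the southwest.

225°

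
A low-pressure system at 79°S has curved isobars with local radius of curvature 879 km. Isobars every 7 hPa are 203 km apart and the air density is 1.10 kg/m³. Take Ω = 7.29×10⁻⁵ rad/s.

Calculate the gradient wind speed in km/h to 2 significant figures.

Coriolis parameter at 79°S:
f = 2Ω sin φ = 2 × 7.29×10⁻⁵ × sin 79° = 1.43×10⁻⁴ s⁻¹
Pressure gradient: |∂P/∂n| = 700 Pa / 203000 m = 3.45×10⁻³ Pa/m
Geostrophic speed: V_g = |∂P/∂n|/(fρ) = 3.45×10⁻³/(1.43×10⁻⁴ × 1.10) = 21.9 m/s
Around a low, centrifugal force acts outward with Coriolis, so pressure-gradient force balances both:
(1/ρ)|∂P/∂n| = fV + V²/R  →  V² + fR·V − fR·V_g = 0
With fR = 1.43×10⁻⁴ × 879×10³ m = 126 m/s:
V = [−fR + √((fR)² + 4 fR V_g)]/2 = [−126 + √(126² + 4×126×21.9)]/2 = 19 m/s
Subgeostrophic (V < V_g = 21.9 m/s), as expected around a low.
Converting: 19 m/s × 3.6 = 68 km/h

68 km/h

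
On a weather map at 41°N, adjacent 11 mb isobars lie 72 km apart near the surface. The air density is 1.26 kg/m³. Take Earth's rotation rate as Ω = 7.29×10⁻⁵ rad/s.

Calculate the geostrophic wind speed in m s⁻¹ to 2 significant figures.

130 m s⁻¹

Coriolis parameter at 41°N:
f = 2Ω sin φ = 2 × 7.29×10⁻⁵ × sin 41° = 9.57×10⁻⁵ s⁻¹
Pressure gradient: |∂P/∂n| = 1100 Pa / 72000 m = 1.53×10⁻² Pa/m
Geostrophic balance (pressure-gradient force = Coriolis force):
V_g = (1/(fρ)) |∂P/∂n| = 1.53×10⁻² / (9.57×10⁻⁵ × 1.26) = 127 m/s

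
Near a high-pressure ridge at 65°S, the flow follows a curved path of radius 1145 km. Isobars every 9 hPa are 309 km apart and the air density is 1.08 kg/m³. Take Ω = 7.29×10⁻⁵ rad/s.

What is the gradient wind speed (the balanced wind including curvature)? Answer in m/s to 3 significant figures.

Coriolis parameter at 65°S:
f = 2Ω sin φ = 2 × 7.29×10⁻⁵ × sin 65° = 1.32×10⁻⁴ s⁻¹
Pressure gradient: |∂P/∂n| = 900 Pa / 309000 m = 2.91×10⁻³ Pa/m
Geostrophic speed: V_g = |∂P/∂n|/(fρ) = 2.91×10⁻³/(1.32×10⁻⁴ × 1.08) = 20.4 m/s
Around a high, pressure-gradient force acts outward with centrifugal, so Coriolis balances both:
fV = (1/ρ)|∂P/∂n| + V²/R  →  V² − fR·V + fR·V_g = 0
With fR = 1.32×10⁻⁴ × 1145×10³ m = 151 m/s:
V = [fR − √((fR)² − 4 fR V_g)]/2 = [151 − √(151² − 4×151×20.4)]/2 = 24.3 m/s
Supergeostrophic (V > V_g = 20.4 m/s), as expected around a high.

24.3 m/s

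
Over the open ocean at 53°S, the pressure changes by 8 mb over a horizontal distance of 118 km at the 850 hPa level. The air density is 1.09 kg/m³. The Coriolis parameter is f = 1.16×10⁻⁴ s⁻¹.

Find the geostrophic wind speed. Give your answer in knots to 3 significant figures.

104 knots

Pressure gradient: |∂P/∂n| = 800 Pa / 118000 m = 6.78×10⁻³ Pa/m
Geostrophic balance (pressure-gradient force = Coriolis force):
V_g = (1/(fρ)) |∂P/∂n| = 6.78×10⁻³ / (1.16×10⁻⁴ × 1.09) = 53.6 m/s
Converting: 53.6 m/s × 1.944 = 104 knots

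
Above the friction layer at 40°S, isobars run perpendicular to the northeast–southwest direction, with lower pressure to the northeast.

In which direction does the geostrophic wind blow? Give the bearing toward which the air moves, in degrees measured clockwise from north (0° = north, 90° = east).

315°

The pressure-gradient force points toward the northeast (bearing 045°).
Geostrophic balance: in the Southern Hemisphere the Coriolis force deflects motion to the left, so the geostrophic wind blows 90° to the left of the pressure-gradient force (low pressure on the right).
Rotating 045° by 90° counterclockwise gives 315° — the wind blows toward the northwest.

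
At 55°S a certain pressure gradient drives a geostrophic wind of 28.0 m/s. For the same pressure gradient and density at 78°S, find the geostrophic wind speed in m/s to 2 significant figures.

23 m/s

With the same pressure gradient and density, V_g ∝ 1/f ∝ 1/sin φ.
V₂ = V₁ · sin φ₁ / sin φ₂ = 28.0 × sin 55° / sin 78°
V₂ = 28.0 × 0.8192/0.9781 = 23 m/s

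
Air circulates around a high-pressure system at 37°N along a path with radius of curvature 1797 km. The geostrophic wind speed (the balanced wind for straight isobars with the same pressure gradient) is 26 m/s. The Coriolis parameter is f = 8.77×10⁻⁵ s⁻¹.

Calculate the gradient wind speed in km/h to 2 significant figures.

120 km/h

Around a high, pressure-gradient force acts outward with centrifugal, so Coriolis balances both:
fV = (1/ρ)|∂P/∂n| + V²/R  →  V² − fR·V + fR·V_g = 0
With fR = 8.77×10⁻⁵ × 1797×10³ m = 158 m/s:
V = [fR − √((fR)² − 4 fR V_g)]/2 = [158 − √(158² − 4×158×26)]/2 = 32.8 m/s
Supergeostrophic (V > V_g = 26 m/s), as expected around a high.
Converting: 32.8 m/s × 3.6 = 120 km/h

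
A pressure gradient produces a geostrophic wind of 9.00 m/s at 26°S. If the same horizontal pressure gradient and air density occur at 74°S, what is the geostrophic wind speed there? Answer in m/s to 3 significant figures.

4.10 m/s

With the same pressure gradient and density, V_g ∝ 1/f ∝ 1/sin φ.
V₂ = V₁ · sin φ₁ / sin φ₂ = 9.00 × sin 26° / sin 74°
V₂ = 9.00 × 0.4384/0.9613 = 4.10 m/s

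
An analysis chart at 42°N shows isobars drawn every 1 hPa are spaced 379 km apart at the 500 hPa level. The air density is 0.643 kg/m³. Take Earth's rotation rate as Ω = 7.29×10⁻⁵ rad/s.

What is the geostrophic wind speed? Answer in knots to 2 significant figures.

Coriolis parameter at 42°N:
f = 2Ω sin φ = 2 × 7.29×10⁻⁵ × sin 42° = 9.76×10⁻⁵ s⁻¹
Pressure gradient: |∂P/∂n| = 100 Pa / 379000 m = 2.64×10⁻⁴ Pa/m
Geostrophic balance (pressure-gradient force = Coriolis force):
V_g = (1/(fρ)) |∂P/∂n| = 2.64×10⁻⁴ / (9.76×10⁻⁵ × 0.643) = 4.21 m/s
Converting: 4.21 m/s × 1.944 = 8.2 knots

8.2 knots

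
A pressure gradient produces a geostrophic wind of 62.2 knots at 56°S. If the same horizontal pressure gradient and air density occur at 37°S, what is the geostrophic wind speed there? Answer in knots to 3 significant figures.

85.7 knots

With the same pressure gradient and density, V_g ∝ 1/f ∝ 1/sin φ.
V₂ = V₁ · sin φ₁ / sin φ₂ = 62.2 × sin 56° / sin 37°
V₂ = 62.2 × 0.8290/0.6018 = 85.7 knots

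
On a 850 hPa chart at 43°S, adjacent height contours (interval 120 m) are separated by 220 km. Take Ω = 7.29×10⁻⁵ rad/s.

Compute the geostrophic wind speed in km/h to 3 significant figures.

Coriolis parameter at 43°S:
f = 2Ω sin φ = 2 × 7.29×10⁻⁵ × sin 43° = 9.94×10⁻⁵ s⁻¹
Height gradient: |∂Z/∂n| = 120 m / 220000 m = 5.45×10⁻⁴
On a pressure surface, geostrophic balance gives V_g = (g/f)|∂Z/∂n|:
V_g = 9.81 × 5.45×10⁻⁴ / 9.94×10⁻⁵ = 53.8 m/s
Converting: 53.8 m/s × 3.6 = 194 km/h

194 km/h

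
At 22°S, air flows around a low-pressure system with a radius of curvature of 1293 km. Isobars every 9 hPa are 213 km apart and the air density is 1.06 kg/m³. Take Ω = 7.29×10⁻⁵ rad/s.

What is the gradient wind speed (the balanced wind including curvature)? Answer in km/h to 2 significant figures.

Coriolis parameter at 22°S:
f = 2Ω sin φ = 2 × 7.29×10⁻⁵ × sin 22° = 5.46×10⁻⁵ s⁻¹
Pressure gradient: |∂P/∂n| = 900 Pa / 213000 m = 4.23×10⁻³ Pa/m
Geostrophic speed: V_g = |∂P/∂n|/(fρ) = 4.23×10⁻³/(5.46×10⁻⁵ × 1.06) = 73.0 m/s
Around a low, centrifugal force acts outward with Coriolis, so pressure-gradient force balances both:
(1/ρ)|∂P/∂n| = fV + V²/R  →  V² + fR·V − fR·V_g = 0
With fR = 5.46×10⁻⁵ × 1293×10³ m = 70.6 m/s:
V = [−fR + √((fR)² + 4 fR V_g)]/2 = [−70.6 + √(70.6² + 4×70.6×73)]/2 = 44.7 m/s
Subgeostrophic (V < V_g = 73 m/s), as expected around a low.
Converting: 44.7 m/s × 3.6 = 160 km/h

160 km/h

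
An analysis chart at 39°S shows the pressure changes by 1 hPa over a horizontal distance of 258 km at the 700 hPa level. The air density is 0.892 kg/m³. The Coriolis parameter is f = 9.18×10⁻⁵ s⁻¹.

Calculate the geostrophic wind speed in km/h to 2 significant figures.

Pressure gradient: |∂P/∂n| = 100 Pa / 258000 m = 3.88×10⁻⁴ Pa/m
Geostrophic balance (pressure-gradient force = Coriolis force):
V_g = (1/(fρ)) |∂P/∂n| = 3.88×10⁻⁴ / (9.18×10⁻⁵ × 0.892) = 4.73 m/s
Converting: 4.73 m/s × 3.6 = 17 km/h

17 km/h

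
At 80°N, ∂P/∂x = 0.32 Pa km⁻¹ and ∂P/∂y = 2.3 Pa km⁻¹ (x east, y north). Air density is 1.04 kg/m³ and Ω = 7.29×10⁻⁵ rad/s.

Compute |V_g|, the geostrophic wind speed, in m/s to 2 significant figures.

16 m/s

Coriolis parameter at 80°N:
f = 2Ω sin φ = 2 × 7.29×10⁻⁵ × sin 80° = 1.44×10⁻⁴ s⁻¹
Component geostrophic relations (x east, y north):
u_g = −(1/(fρ)) ∂P/∂y,  v_g = (1/(fρ)) ∂P/∂x
u_g = −(2.3×10⁻³)/(1.44×10⁻⁴ × 1.04) = −15.4 m/s;  v_g = (0.32×10⁻³)/(1.44×10⁻⁴ × 1.04) = 2.14 m/s
|V_g| = √(u_g² + v_g²) = 15.6 m/s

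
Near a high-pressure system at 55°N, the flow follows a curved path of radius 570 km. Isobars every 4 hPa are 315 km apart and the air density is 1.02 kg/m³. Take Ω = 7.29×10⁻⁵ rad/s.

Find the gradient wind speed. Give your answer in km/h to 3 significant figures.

46.3 km/h

Coriolis parameter at 55°N:
f = 2Ω sin φ = 2 × 7.29×10⁻⁵ × sin 55° = 1.19×10⁻⁴ s⁻¹
Pressure gradient: |∂P/∂n| = 400 Pa / 315000 m = 1.27×10⁻³ Pa/m
Geostrophic speed: V_g = |∂P/∂n|/(fρ) = 1.27×10⁻³/(1.19×10⁻⁴ × 1.02) = 10.4 m/s
Around a high, pressure-gradient force acts outward with centrifugal, so Coriolis balances both:
fV = (1/ρ)|∂P/∂n| + V²/R  →  V² − fR·V + fR·V_g = 0
With fR = 1.19×10⁻⁴ × 570×10³ m = 68.1 m/s:
V = [fR − √((fR)² − 4 fR V_g)]/2 = [68.1 − √(68.1² − 4×68.1×10.4)]/2 = 12.8 m/s
Supergeostrophic (V > V_g = 10.4 m/s), as expected around a high.
Converting: 12.8 m/s × 3.6 = 46.3 km/h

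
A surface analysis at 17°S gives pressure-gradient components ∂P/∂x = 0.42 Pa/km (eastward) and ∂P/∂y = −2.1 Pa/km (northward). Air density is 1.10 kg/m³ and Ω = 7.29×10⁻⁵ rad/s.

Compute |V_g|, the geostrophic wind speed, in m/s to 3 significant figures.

45.7 m/s

Coriolis parameter at 17°S:
f = 2Ω sin φ = 2 × 7.29×10⁻⁵ × sin 17° = 4.26×10⁻⁵ s⁻¹
In the Southern Hemisphere f is negative: f = −4.26×10⁻⁵ s⁻¹.
Component geostrophic relations (x east, y north):
u_g = −(1/(fρ)) ∂P/∂y,  v_g = (1/(fρ)) ∂P/∂x
u_g = −(−2.1×10⁻³)/(−4.26×10⁻⁵ × 1.10) = −44.8 m/s;  v_g = (0.42×10⁻³)/(−4.26×10⁻⁵ × 1.10) = −8.96 m/s
|V_g| = √(u_g² + v_g²) = 45.7 m/s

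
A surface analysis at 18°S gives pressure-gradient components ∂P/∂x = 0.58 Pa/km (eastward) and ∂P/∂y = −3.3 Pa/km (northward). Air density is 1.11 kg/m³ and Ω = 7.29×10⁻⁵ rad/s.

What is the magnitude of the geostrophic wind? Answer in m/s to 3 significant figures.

Coriolis parameter at 18°S:
f = 2Ω sin φ = 2 × 7.29×10⁻⁵ × sin 18° = 4.51×10⁻⁵ s⁻¹
In the Southern Hemisphere f is negative: f = −4.51×10⁻⁵ s⁻¹.
Component geostrophic relations (x east, y north):
u_g = −(1/(fρ)) ∂P/∂y,  v_g = (1/(fρ)) ∂P/∂x
u_g = −(−3.3×10⁻³)/(−4.51×10⁻⁵ × 1.11) = −66.0 m/s;  v_g = (0.58×10⁻³)/(−4.51×10⁻⁵ × 1.11) = −11.6 m/s
|V_g| = √(u_g² + v_g²) = 67.0 m/s

67.0 m/s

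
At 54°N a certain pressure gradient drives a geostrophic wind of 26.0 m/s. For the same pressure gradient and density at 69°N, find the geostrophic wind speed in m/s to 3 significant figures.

22.5 m/s

With the same pressure gradient and density, V_g ∝ 1/f ∝ 1/sin φ.
V₂ = V₁ · sin φ₁ / sin φ₂ = 26.0 × sin 54° / sin 69°
V₂ = 26.0 × 0.8090/0.9336 = 22.5 m/s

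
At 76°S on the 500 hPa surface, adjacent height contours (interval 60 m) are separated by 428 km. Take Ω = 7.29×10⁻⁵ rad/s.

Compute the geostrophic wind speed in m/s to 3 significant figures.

Coriolis parameter at 76°S:
f = 2Ω sin φ = 2 × 7.29×10⁻⁵ × sin 76° = 1.41×10⁻⁴ s⁻¹
Height gradient: |∂Z/∂n| = 60 m / 428000 m = 1.40×10⁻⁴
On a pressure surface, geostrophic balance gives V_g = (g/f)|∂Z/∂n|:
V_g = 9.81 × 1.40×10⁻⁴ / 1.41×10⁻⁴ = 9.72 m/s

9.72 m/s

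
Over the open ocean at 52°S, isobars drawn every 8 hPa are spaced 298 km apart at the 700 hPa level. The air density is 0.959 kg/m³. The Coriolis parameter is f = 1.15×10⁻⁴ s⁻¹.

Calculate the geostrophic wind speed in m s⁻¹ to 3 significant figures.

24.3 m s⁻¹

Pressure gradient: |∂P/∂n| = 800 Pa / 298000 m = 2.68×10⁻³ Pa/m
Geostrophic balance (pressure-gradient force = Coriolis force):
V_g = (1/(fρ)) |∂P/∂n| = 2.68×10⁻³ / (1.15×10⁻⁴ × 0.959) = 24.3 m/s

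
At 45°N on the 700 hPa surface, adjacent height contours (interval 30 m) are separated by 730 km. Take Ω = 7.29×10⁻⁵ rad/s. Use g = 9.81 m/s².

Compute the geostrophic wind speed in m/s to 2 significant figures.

Coriolis parameter at 45°N:
f = 2Ω sin φ = 2 × 7.29×10⁻⁵ × sin 45° = 1.03×10⁻⁴ s⁻¹
Height gradient: |∂Z/∂n| = 30 m / 730000 m = 4.11×10⁻⁵
On a pressure surface, geostrophic balance gives V_g = (g/f)|∂Z/∂n|:
V_g = 9.81 × 4.11×10⁻⁵ / 1.03×10⁻⁴ = 3.91 m/s

3.9 m/s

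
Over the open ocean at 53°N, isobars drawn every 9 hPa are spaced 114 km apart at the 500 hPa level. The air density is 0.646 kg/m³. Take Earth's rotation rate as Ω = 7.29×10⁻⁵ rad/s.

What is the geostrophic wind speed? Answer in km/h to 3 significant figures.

378 km/h

Coriolis parameter at 53°N:
f = 2Ω sin φ = 2 × 7.29×10⁻⁵ × sin 53° = 1.16×10⁻⁴ s⁻¹
Pressure gradient: |∂P/∂n| = 900 Pa / 114000 m = 7.89×10⁻³ Pa/m
Geostrophic balance (pressure-gradient force = Coriolis force):
V_g = (1/(fρ)) |∂P/∂n| = 7.89×10⁻³ / (1.16×10⁻⁴ × 0.646) = 105 m/s
Converting: 105 m/s × 3.6 = 378 km/h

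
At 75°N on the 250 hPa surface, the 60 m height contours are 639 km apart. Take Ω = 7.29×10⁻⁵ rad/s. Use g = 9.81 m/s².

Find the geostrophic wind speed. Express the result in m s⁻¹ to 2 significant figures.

6.5 m s⁻¹

Coriolis parameter at 75°N:
f = 2Ω sin φ = 2 × 7.29×10⁻⁵ × sin 75° = 1.41×10⁻⁴ s⁻¹
Height gradient: |∂Z/∂n| = 60 m / 639000 m = 9.39×10⁻⁵
On a pressure surface, geostrophic balance gives V_g = (g/f)|∂Z/∂n|:
V_g = 9.81 × 9.39×10⁻⁵ / 1.41×10⁻⁴ = 6.54 m/s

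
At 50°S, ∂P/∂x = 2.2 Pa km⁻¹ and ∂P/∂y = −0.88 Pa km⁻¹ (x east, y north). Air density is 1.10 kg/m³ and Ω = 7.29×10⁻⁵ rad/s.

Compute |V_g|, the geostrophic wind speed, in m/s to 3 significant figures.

19.3 m/s

Coriolis parameter at 50°S:
f = 2Ω sin φ = 2 × 7.29×10⁻⁵ × sin 50° = 1.12×10⁻⁴ s⁻¹
In the Southern Hemisphere f is negative: f = −1.12×10⁻⁴ s⁻¹.
Component geostrophic relations (x east, y north):
u_g = −(1/(fρ)) ∂P/∂y,  v_g = (1/(fρ)) ∂P/∂x
u_g = −(−0.88×10⁻³)/(−1.12×10⁻⁴ × 1.10) = −7.16 m/s;  v_g = (2.2×10⁻³)/(−1.12×10⁻⁴ × 1.10) = −17.9 m/s
|V_g| = √(u_g² + v_g²) = 19.3 m/s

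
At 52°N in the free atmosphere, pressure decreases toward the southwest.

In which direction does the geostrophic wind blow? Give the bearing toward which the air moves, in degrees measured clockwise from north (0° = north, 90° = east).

315°

The pressure-gradient force points toward the southwest (bearing 225°).
Geostrophic balance: in the Northern Hemisphere the Coriolis force deflects motion to the right, so the geostrophic wind blows 90° to the right of the pressure-gradient force (low pressure on the left).
Rotating 225° by 90° clockwise gives 315° — the wind blows toward the northwest.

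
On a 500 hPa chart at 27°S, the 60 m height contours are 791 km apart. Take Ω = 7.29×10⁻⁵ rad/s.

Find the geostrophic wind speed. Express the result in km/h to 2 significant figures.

Coriolis parameter at 27°S:
f = 2Ω sin φ = 2 × 7.29×10⁻⁵ × sin 27° = 6.62×10⁻⁵ s⁻¹
Height gradient: |∂Z/∂n| = 60 m / 791000 m = 7.59×10⁻⁵
On a pressure surface, geostrophic balance gives V_g = (g/f)|∂Z/∂n|:
V_g = 9.81 × 7.59×10⁻⁵ / 6.62×10⁻⁵ = 11.2 m/s
Converting: 11.2 m/s × 3.6 = 40 km/h

40 km/h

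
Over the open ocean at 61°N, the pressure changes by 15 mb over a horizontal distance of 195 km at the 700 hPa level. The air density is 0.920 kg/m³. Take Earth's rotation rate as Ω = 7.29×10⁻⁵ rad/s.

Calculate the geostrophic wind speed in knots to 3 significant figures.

127 knots

Coriolis parameter at 61°N:
f = 2Ω sin φ = 2 × 7.29×10⁻⁵ × sin 61° = 1.28×10⁻⁴ s⁻¹
Pressure gradient: |∂P/∂n| = 1500 Pa / 195000 m = 7.69×10⁻³ Pa/m
Geostrophic balance (pressure-gradient force = Coriolis force):
V_g = (1/(fρ)) |∂P/∂n| = 7.69×10⁻³ / (1.28×10⁻⁴ × 0.920) = 65.6 m/s
Converting: 65.6 m/s × 1.944 = 127 knots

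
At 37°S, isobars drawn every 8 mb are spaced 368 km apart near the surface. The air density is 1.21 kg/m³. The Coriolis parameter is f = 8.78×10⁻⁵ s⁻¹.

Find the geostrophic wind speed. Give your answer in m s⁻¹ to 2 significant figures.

20 m s⁻¹

Pressure gradient: |∂P/∂n| = 800 Pa / 368000 m = 2.17×10⁻³ Pa/m
Geostrophic balance (pressure-gradient force = Coriolis force):
V_g = (1/(fρ)) |∂P/∂n| = 2.17×10⁻³ / (8.78×10⁻⁵ × 1.21) = 20.5 m/s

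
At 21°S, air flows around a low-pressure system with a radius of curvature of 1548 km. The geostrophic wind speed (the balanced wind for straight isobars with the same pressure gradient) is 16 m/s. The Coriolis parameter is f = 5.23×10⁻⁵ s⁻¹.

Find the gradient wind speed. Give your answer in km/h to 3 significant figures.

Around a low, centrifugal force acts outward with Coriolis, so pressure-gradient force balances both:
(1/ρ)|∂P/∂n| = fV + V²/R  →  V² + fR·V − fR·V_g = 0
With fR = 5.23×10⁻⁵ × 1548×10³ m = 81.0 m/s:
V = [−fR + √((fR)² + 4 fR V_g)]/2 = [−81.0 + √(81.0² + 4×81.0×16)]/2 = 13.7 m/s
Subgeostrophic (V < V_g = 16 m/s), as expected around a low.
Converting: 13.7 m/s × 3.6 = 49.3 km/h

49.3 km/h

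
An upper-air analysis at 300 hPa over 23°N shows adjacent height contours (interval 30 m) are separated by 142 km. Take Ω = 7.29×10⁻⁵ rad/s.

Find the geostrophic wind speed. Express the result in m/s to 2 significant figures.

36 m/s

Coriolis parameter at 23°N:
f = 2Ω sin φ = 2 × 7.29×10⁻⁵ × sin 23° = 5.70×10⁻⁵ s⁻¹
Height gradient: |∂Z/∂n| = 30 m / 142000 m = 2.11×10⁻⁴
On a pressure surface, geostrophic balance gives V_g = (g/f)|∂Z/∂n|:
V_g = 9.81 × 2.11×10⁻⁴ / 5.70×10⁻⁵ = 36.4 m/s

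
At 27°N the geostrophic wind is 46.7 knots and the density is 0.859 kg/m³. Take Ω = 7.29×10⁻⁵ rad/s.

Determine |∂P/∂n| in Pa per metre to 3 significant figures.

1.37×10⁻³ Pa/m

Coriolis parameter at 27°N:
f = 2Ω sin φ = 2 × 7.29×10⁻⁵ × sin 27° = 6.62×10⁻⁵ s⁻¹
Wind speed in SI: 46.7 knots = 24.0 m/s
Geostrophic balance rearranged: |∂P/∂n| = f ρ V_g
|∂P/∂n| = 6.62×10⁻⁵ × 0.859 × 24.0 = 1.37×10⁻³ Pa/m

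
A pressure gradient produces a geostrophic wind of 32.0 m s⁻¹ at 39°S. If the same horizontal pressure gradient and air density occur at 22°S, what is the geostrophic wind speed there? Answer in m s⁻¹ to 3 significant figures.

53.8 m s⁻¹

With the same pressure gradient and density, V_g ∝ 1/f ∝ 1/sin φ.
V₂ = V₁ · sin φ₁ / sin φ₂ = 32.0 × sin 39° / sin 22°
V₂ = 32.0 × 0.6293/0.3746 = 53.8 m s⁻¹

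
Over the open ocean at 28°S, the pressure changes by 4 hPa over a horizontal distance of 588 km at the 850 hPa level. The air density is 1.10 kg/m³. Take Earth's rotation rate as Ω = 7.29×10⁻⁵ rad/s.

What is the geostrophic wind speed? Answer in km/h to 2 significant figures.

Coriolis parameter at 28°S:
f = 2Ω sin φ = 2 × 7.29×10⁻⁵ × sin 28° = 6.84×10⁻⁵ s⁻¹
Pressure gradient: |∂P/∂n| = 400 Pa / 588000 m = 6.80×10⁻⁴ Pa/m
Geostrophic balance (pressure-gradient force = Coriolis force):
V_g = (1/(fρ)) |∂P/∂n| = 6.80×10⁻⁴ / (6.84×10⁻⁵ × 1.10) = 9.03 m/s
Converting: 9.03 m/s × 3.6 = 33 km/h

33 km/h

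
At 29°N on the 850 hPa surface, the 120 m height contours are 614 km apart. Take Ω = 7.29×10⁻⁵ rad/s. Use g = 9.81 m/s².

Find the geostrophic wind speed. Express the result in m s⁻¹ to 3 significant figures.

Coriolis parameter at 29°N:
f = 2Ω sin φ = 2 × 7.29×10⁻⁵ × sin 29° = 7.07×10⁻⁵ s⁻¹
Height gradient: |∂Z/∂n| = 120 m / 614000 m = 1.95×10⁻⁴
On a pressure surface, geostrophic balance gives V_g = (g/f)|∂Z/∂n|:
V_g = 9.81 × 1.95×10⁻⁴ / 7.07×10⁻⁵ = 27.1 m/s

27.1 m s⁻¹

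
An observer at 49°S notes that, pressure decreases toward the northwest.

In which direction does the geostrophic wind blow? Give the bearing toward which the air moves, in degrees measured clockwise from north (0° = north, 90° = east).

225°

The pressure-gradient force points toward the northwest (bearing 315°).
Geostrophic balance: in the Southern Hemisphere the Coriolis force deflects motion to the left, so the geostrophic wind blows 90° to the left of the pressure-gradient force (low pressure on the right).
Rotating 315° by 90° counterclockwise gives 225° — the wind blows toward the southwest.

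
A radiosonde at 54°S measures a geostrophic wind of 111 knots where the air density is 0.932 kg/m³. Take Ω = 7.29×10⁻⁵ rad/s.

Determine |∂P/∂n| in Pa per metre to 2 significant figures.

6.3×10⁻³ Pa/m

Coriolis parameter at 54°S:
f = 2Ω sin φ = 2 × 7.29×10⁻⁵ × sin 54° = 1.18×10⁻⁴ s⁻¹
Wind speed in SI: 111 knots = 57.1 m/s
Geostrophic balance rearranged: |∂P/∂n| = f ρ V_g
|∂P/∂n| = 1.18×10⁻⁴ × 0.932 × 57.1 = 6.28×10⁻³ Pa/m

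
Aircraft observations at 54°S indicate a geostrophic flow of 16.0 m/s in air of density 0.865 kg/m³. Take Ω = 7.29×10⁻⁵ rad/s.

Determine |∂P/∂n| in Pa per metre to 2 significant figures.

Coriolis parameter at 54°S:
f = 2Ω sin φ = 2 × 7.29×10⁻⁵ × sin 54° = 1.18×10⁻⁴ s⁻¹
Geostrophic balance rearranged: |∂P/∂n| = f ρ V_g
|∂P/∂n| = 1.18×10⁻⁴ × 0.865 × 16.0 = 1.63×10⁻³ Pa/m

1.6×10⁻³ Pa/m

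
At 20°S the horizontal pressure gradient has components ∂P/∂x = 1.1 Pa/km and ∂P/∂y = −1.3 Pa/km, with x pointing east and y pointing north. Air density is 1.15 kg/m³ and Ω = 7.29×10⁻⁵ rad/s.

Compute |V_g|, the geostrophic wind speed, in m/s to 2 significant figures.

Coriolis parameter at 20°S:
f = 2Ω sin φ = 2 × 7.29×10⁻⁵ × sin 20° = 4.99×10⁻⁵ s⁻¹
In the Southern Hemisphere f is negative: f = −4.99×10⁻⁵ s⁻¹.
Component geostrophic relations (x east, y north):
u_g = −(1/(fρ)) ∂P/∂y,  v_g = (1/(fρ)) ∂P/∂x
u_g = −(−1.3×10⁻³)/(−4.99×10⁻⁵ × 1.15) = −22.7 m/s;  v_g = (1.1×10⁻³)/(−4.99×10⁻⁵ × 1.15) = −19.2 m/s
|V_g| = √(u_g² + v_g²) = 29.7 m/s

30 m/s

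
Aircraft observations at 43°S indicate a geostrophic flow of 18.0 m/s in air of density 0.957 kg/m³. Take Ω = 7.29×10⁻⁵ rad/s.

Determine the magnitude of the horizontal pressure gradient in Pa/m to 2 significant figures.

1.7×10⁻³ Pa/m

Coriolis parameter at 43°S:
f = 2Ω sin φ = 2 × 7.29×10⁻⁵ × sin 43° = 9.94×10⁻⁵ s⁻¹
Geostrophic balance rearranged: |∂P/∂n| = f ρ V_g
|∂P/∂n| = 9.94×10⁻⁵ × 0.957 × 18.0 = 1.71×10⁻³ Pa/m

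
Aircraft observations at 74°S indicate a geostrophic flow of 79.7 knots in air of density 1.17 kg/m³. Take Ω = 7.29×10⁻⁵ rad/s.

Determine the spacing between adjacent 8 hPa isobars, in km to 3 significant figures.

119 km

Coriolis parameter at 74°S:
f = 2Ω sin φ = 2 × 7.29×10⁻⁵ × sin 74° = 1.40×10⁻⁴ s⁻¹
Wind speed in SI: 79.7 knots = 41.0 m/s
Geostrophic balance rearranged: |∂P/∂n| = f ρ V_g
|∂P/∂n| = 1.40×10⁻⁴ × 1.17 × 41.0 = 6.72×10⁻³ Pa/m
Isobar spacing: Δn = ΔP/|∂P/∂n| = 800 Pa / 6.72×10⁻³ Pa/m = 118989 m ≈ 119 km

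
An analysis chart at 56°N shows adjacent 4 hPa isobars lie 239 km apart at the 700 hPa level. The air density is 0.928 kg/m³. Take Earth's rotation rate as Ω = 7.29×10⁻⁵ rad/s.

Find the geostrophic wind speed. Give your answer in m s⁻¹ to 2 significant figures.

15 m s⁻¹

Coriolis parameter at 56°N:
f = 2Ω sin φ = 2 × 7.29×10⁻⁵ × sin 56° = 1.21×10⁻⁴ s⁻¹
Pressure gradient: |∂P/∂n| = 400 Pa / 239000 m = 1.67×10⁻³ Pa/m
Geostrophic balance (pressure-gradient force = Coriolis force):
V_g = (1/(fρ)) |∂P/∂n| = 1.67×10⁻³ / (1.21×10⁻⁴ × 0.928) = 14.9 m/s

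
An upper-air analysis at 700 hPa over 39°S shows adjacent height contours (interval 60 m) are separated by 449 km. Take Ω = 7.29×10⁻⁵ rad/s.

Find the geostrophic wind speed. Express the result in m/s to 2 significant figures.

Coriolis parameter at 39°S:
f = 2Ω sin φ = 2 × 7.29×10⁻⁵ × sin 39° = 9.18×10⁻⁵ s⁻¹
Height gradient: |∂Z/∂n| = 60 m / 449000 m = 1.34×10⁻⁴
On a pressure surface, geostrophic balance gives V_g = (g/f)|∂Z/∂n|:
V_g = 9.81 × 1.34×10⁻⁴ / 9.18×10⁻⁵ = 14.3 m/s

14 m/s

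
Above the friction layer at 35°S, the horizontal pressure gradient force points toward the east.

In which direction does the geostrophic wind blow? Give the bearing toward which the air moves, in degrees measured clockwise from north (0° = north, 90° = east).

The pressure-gradient force points toward the east (bearing 090°).
Geostrophic balance: in the Southern Hemisphere the Coriolis force deflects motion to the left, so the geostrophic wind blows 90° to the left of the pressure-gradient force (low pressure on the right).
Rotating 090° by 90° counterclockwise gives 000° — the wind blows toward the north.

000°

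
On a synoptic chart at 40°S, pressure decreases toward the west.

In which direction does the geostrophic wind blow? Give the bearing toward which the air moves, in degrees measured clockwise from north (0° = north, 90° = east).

180°

The pressure-gradient force points toward the west (bearing 270°).
Geostrophic balance: in the Southern Hemisphere the Coriolis force deflects motion to the left, so the geostrophic wind blows 90° to the left of the pressure-gradient force (low pressure on the right).
Rotating 270° by 90° counterclockwise gives 180° — the wind blows toward the south.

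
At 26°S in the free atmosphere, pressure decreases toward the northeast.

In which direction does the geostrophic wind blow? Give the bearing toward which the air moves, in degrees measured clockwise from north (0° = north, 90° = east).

The pressure-gradient force points toward the northeast (bearing 045°).
Geostrophic balance: in the Southern Hemisphere the Coriolis force deflects motion to the left, so the geostrophic wind blows 90° to the left of the pressure-gradient force (low pressure on the right).
Rotating 045° by 90° counterclockwise gives 315° — the wind blows toward the northwest.

315°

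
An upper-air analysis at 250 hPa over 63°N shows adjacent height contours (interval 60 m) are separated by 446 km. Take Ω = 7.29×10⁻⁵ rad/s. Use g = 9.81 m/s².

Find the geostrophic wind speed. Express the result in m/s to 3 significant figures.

Coriolis parameter at 63°N:
f = 2Ω sin φ = 2 × 7.29×10⁻⁵ × sin 63° = 1.30×10⁻⁴ s⁻¹
Height gradient: |∂Z/∂n| = 60 m / 446000 m = 1.35×10⁻⁴
On a pressure surface, geostrophic balance gives V_g = (g/f)|∂Z/∂n|:
V_g = 9.81 × 1.35×10⁻⁴ / 1.30×10⁻⁴ = 10.2 m/s

10.2 m/s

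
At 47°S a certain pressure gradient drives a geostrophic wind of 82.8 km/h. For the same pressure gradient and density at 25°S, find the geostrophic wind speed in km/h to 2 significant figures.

140 km/h

With the same pressure gradient and density, V_g ∝ 1/f ∝ 1/sin φ.
V₂ = V₁ · sin φ₁ / sin φ₂ = 82.8 × sin 47° / sin 25°
V₂ = 82.8 × 0.7314/0.4226 = 140 km/h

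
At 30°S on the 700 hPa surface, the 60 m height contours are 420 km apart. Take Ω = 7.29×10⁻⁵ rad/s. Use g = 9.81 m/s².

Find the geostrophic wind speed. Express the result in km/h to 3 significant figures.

Coriolis parameter at 30°S:
f = 2Ω sin φ = 2 × 7.29×10⁻⁵ × sin 30° = 7.29×10⁻⁵ s⁻¹
Height gradient: |∂Z/∂n| = 60 m / 420000 m = 1.43×10⁻⁴
On a pressure surface, geostrophic balance gives V_g = (g/f)|∂Z/∂n|:
V_g = 9.81 × 1.43×10⁻⁴ / 7.29×10⁻⁵ = 19.2 m/s
Converting: 19.2 m/s × 3.6 = 69.2 km/h

69.2 km/h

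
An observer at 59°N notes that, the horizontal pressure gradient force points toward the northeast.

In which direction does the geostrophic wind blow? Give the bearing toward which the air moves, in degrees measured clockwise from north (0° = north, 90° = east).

The pressure-gradient force points toward the northeast (bearing 045°).
Geostrophic balance: in the Northern Hemisphere the Coriolis force deflects motion to the right, so the geostrophic wind blows 90° to the right of the pressure-gradient force (low pressure on the left).
Rotating 045° by 90° clockwise gives 135° — the wind blows toward the southeast.

135°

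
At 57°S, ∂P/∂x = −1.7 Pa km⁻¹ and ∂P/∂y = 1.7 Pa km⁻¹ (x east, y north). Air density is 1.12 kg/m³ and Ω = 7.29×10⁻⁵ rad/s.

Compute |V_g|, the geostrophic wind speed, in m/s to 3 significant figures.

17.6 m/s

Coriolis parameter at 57°S:
f = 2Ω sin φ = 2 × 7.29×10⁻⁵ × sin 57° = 1.22×10⁻⁴ s⁻¹
In the Southern Hemisphere f is negative: f = −1.22×10⁻⁴ s⁻¹.
Component geostrophic relations (x east, y north):
u_g = −(1/(fρ)) ∂P/∂y,  v_g = (1/(fρ)) ∂P/∂x
u_g = −(1.7×10⁻³)/(−1.22×10⁻⁴ × 1.12) = 12.4 m/s;  v_g = (−1.7×10⁻³)/(−1.22×10⁻⁴ × 1.12) = 12.4 m/s
|V_g| = √(u_g² + v_g²) = 17.6 m/s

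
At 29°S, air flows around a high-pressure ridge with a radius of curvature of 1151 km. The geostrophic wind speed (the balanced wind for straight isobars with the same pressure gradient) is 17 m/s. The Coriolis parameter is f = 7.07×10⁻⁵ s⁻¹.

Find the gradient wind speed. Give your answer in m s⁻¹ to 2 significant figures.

24 m s⁻¹

Around a high, pressure-gradient force acts outward with centrifugal, so Coriolis balances both:
fV = (1/ρ)|∂P/∂n| + V²/R  →  V² − fR·V + fR·V_g = 0
With fR = 7.07×10⁻⁵ × 1151×10³ m = 81.4 m/s:
V = [fR − √((fR)² − 4 fR V_g)]/2 = [81.4 − √(81.4² − 4×81.4×17)]/2 = 24.2 m/s
Supergeostrophic (V > V_g = 17 m/s), as expected around a high.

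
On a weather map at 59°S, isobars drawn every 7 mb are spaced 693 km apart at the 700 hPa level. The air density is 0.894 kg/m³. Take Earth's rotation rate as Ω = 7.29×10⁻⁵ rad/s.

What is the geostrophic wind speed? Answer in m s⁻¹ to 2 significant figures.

Coriolis parameter at 59°S:
f = 2Ω sin φ = 2 × 7.29×10⁻⁵ × sin 59° = 1.25×10⁻⁴ s⁻¹
Pressure gradient: |∂P/∂n| = 700 Pa / 693000 m = 1.01×10⁻³ Pa/m
Geostrophic balance (pressure-gradient force = Coriolis force):
V_g = (1/(fρ)) |∂P/∂n| = 1.01×10⁻³ / (1.25×10⁻⁴ × 0.894) = 9.04 m/s

9.0 m s⁻¹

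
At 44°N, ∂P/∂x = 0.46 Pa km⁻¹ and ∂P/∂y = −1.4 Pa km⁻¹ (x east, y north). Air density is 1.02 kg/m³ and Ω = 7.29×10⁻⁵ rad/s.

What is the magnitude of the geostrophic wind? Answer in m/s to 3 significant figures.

Coriolis parameter at 44°N:
f = 2Ω sin φ = 2 × 7.29×10⁻⁵ × sin 44° = 1.01×10⁻⁴ s⁻¹
Component geostrophic relations (x east, y north):
u_g = −(1/(fρ)) ∂P/∂y,  v_g = (1/(fρ)) ∂P/∂x
u_g = −(−1.4×10⁻³)/(1.01×10⁻⁴ × 1.02) = 13.6 m/s;  v_g = (0.46×10⁻³)/(1.01×10⁻⁴ × 1.02) = 4.45 m/s
|V_g| = √(u_g² + v_g²) = 14.3 m/s

14.3 m/s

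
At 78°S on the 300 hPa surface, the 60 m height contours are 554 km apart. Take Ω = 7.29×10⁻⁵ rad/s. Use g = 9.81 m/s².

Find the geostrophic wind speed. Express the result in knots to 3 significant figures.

Coriolis parameter at 78°S:
f = 2Ω sin φ = 2 × 7.29×10⁻⁵ × sin 78° = 1.43×10⁻⁴ s⁻¹
Height gradient: |∂Z/∂n| = 60 m / 554000 m = 1.08×10⁻⁴
On a pressure surface, geostrophic balance gives V_g = (g/f)|∂Z/∂n|:
V_g = 9.81 × 1.08×10⁻⁴ / 1.43×10⁻⁴ = 7.45 m/s
Converting: 7.45 m/s × 1.944 = 14.5 knots

14.5 knots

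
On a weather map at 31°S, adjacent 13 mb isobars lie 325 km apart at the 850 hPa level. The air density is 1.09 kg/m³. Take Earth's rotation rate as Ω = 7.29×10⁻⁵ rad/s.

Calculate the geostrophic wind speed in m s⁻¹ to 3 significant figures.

Coriolis parameter at 31°S:
f = 2Ω sin φ = 2 × 7.29×10⁻⁵ × sin 31° = 7.51×10⁻⁵ s⁻¹
Pressure gradient: |∂P/∂n| = 1300 Pa / 325000 m = 4.00×10⁻³ Pa/m
Geostrophic balance (pressure-gradient force = Coriolis force):
V_g = (1/(fρ)) |∂P/∂n| = 4.00×10⁻³ / (7.51×10⁻⁵ × 1.09) = 48.9 m/s

48.9 m s⁻¹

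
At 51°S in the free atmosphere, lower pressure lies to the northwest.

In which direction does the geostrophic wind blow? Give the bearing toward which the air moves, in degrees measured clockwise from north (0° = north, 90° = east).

The pressure-gradient force points toward the northwest (bearing 315°).
Geostrophic balance: in the Southern Hemisphere the Coriolis force deflects motion to the left, so the geostrophic wind blows 90° to the left of the pressure-gradient force (low pressure on the right).
Rotating 315° by 90° counterclockwise gives 225° — the wind blows toward the southwest.

225°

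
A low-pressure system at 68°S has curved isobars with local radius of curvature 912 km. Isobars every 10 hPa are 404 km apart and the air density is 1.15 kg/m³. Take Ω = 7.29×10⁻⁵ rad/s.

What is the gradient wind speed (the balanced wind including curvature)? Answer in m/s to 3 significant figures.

14.3 m/s

Coriolis parameter at 68°S:
f = 2Ω sin φ = 2 × 7.29×10⁻⁵ × sin 68° = 1.35×10⁻⁴ s⁻¹
Pressure gradient: |∂P/∂n| = 1000 Pa / 404000 m = 2.48×10⁻³ Pa/m
Geostrophic speed: V_g = |∂P/∂n|/(fρ) = 2.48×10⁻³/(1.35×10⁻⁴ × 1.15) = 15.9 m/s
Around a low, centrifugal force acts outward with Coriolis, so pressure-gradient force balances both:
(1/ρ)|∂P/∂n| = fV + V²/R  →  V² + fR·V − fR·V_g = 0
With fR = 1.35×10⁻⁴ × 912×10³ m = 123 m/s:
V = [−fR + √((fR)² + 4 fR V_g)]/2 = [−123 + √(123² + 4×123×15.9)]/2 = 14.3 m/s
Subgeostrophic (V < V_g = 15.9 m/s), as expected around a low.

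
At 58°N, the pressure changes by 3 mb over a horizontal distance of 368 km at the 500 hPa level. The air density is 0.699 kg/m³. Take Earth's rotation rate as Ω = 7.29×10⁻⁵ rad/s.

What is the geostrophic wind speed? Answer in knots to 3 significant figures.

18.3 knots

Coriolis parameter at 58°N:
f = 2Ω sin φ = 2 × 7.29×10⁻⁵ × sin 58° = 1.24×10⁻⁴ s⁻¹
Pressure gradient: |∂P/∂n| = 300 Pa / 368000 m = 8.15×10⁻⁴ Pa/m
Geostrophic balance (pressure-gradient force = Coriolis force):
V_g = (1/(fρ)) |∂P/∂n| = 8.15×10⁻⁴ / (1.24×10⁻⁴ × 0.699) = 9.43 m/s
Converting: 9.43 m/s × 1.944 = 18.3 knots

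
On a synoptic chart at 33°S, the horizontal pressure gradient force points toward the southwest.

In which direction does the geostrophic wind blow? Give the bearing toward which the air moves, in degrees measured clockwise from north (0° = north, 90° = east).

The pressure-gradient force points toward the southwest (bearing 225°).
Geostrophic balance: in the Southern Hemisphere the Coriolis force deflects motion to the left, so the geostrophic wind blows 90° to the left of the pressure-gradient force (low pressure on the right).
Rotating 225° by 90° counterclockwise gives 135° — the wind blows toward the southeast.

135°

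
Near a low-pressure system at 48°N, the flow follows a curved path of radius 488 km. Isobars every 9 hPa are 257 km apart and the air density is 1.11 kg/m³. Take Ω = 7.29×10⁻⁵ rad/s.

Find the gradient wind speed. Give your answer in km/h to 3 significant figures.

75.2 km/h

Coriolis parameter at 48°N:
f = 2Ω sin φ = 2 × 7.29×10⁻⁵ × sin 48° = 1.08×10⁻⁴ s⁻¹
Pressure gradient: |∂P/∂n| = 900 Pa / 257000 m = 3.50×10⁻³ Pa/m
Geostrophic speed: V_g = |∂P/∂n|/(fρ) = 3.50×10⁻³/(1.08×10⁻⁴ × 1.11) = 29.1 m/s
Around a low, centrifugal force acts outward with Coriolis, so pressure-gradient force balances both:
(1/ρ)|∂P/∂n| = fV + V²/R  →  V² + fR·V − fR·V_g = 0
With fR = 1.08×10⁻⁴ × 488×10³ m = 52.9 m/s:
V = [−fR + √((fR)² + 4 fR V_g)]/2 = [−52.9 + √(52.9² + 4×52.9×29.1)]/2 = 20.9 m/s
Subgeostrophic (V < V_g = 29.1 m/s), as expected around a low.
Converting: 20.9 m/s × 3.6 = 75.2 km/h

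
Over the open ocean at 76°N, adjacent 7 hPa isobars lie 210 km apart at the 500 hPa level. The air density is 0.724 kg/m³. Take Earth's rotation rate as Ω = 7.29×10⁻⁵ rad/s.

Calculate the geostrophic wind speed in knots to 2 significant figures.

63 knots

Coriolis parameter at 76°N:
f = 2Ω sin φ = 2 × 7.29×10⁻⁵ × sin 76° = 1.41×10⁻⁴ s⁻¹
Pressure gradient: |∂P/∂n| = 700 Pa / 210000 m = 3.33×10⁻³ Pa/m
Geostrophic balance (pressure-gradient force = Coriolis force):
V_g = (1/(fρ)) |∂P/∂n| = 3.33×10⁻³ / (1.41×10⁻⁴ × 0.724) = 32.5 m/s
Converting: 32.5 m/s × 1.944 = 63 knots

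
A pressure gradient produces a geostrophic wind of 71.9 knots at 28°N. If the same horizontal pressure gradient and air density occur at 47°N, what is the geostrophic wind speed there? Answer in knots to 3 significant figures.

With the same pressure gradient and density, V_g ∝ 1/f ∝ 1/sin φ.
V₂ = V₁ · sin φ₁ / sin φ₂ = 71.9 × sin 28° / sin 47°
V₂ = 71.9 × 0.4695/0.7314 = 46.2 knots

46.2 knots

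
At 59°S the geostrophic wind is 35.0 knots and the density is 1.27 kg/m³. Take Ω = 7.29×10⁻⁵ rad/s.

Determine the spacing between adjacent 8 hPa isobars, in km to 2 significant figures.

280 km

Coriolis parameter at 59°S:
f = 2Ω sin φ = 2 × 7.29×10⁻⁵ × sin 59° = 1.25×10⁻⁴ s⁻¹
Wind speed in SI: 35.0 knots = 18.0 m/s
Geostrophic balance rearranged: |∂P/∂n| = f ρ V_g
|∂P/∂n| = 1.25×10⁻⁴ × 1.27 × 18.0 = 2.86×10⁻³ Pa/m
Isobar spacing: Δn = ΔP/|∂P/∂n| = 800 Pa / 2.86×10⁻³ Pa/m = 279935 m ≈ 280 km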